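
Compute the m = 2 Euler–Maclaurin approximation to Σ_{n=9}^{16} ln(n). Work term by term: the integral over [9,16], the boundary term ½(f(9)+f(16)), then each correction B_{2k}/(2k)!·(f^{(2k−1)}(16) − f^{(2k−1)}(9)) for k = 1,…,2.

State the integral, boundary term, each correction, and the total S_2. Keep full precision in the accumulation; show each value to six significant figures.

S_2 ≈ 20.0673

∫_9^16 ln(x) dx evaluates to 17.5864.
Boundary: ½(f(9) + f(16)) = ½(2.19722 + 2.77259) = 2.48491.
Integral + boundary = 20.0713.
Order-1 term: 1/12 · (0.0625000 − 0.111111) = -0.00405093.
Partial sum through k=1: 20.0673.
Order-2 term: −1/720 · (0.000488281 − 0.00274348) = 3.13223e-06.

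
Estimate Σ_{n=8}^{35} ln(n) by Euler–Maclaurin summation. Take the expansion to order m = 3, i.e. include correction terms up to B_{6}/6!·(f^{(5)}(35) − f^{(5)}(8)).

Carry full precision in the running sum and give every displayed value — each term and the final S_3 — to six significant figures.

∫_8^35 ln(x) dx evaluates to 80.8016.
½[f(8) + f(35)] = ½[2.07944 + 3.55535] = 2.81739.
Running total after boundary: 83.6190.
k=1: B_{2}/(2)! × [f^{(1)}(35) − f^{(1)}(8)] = 1/12 × (0.0285714 − 0.125000) = -0.00803571.
After k=1: 83.6110.
k=2: B_{4}/(4)! × [f^{(3)}(35) − f^{(3)}(8)] = −1/720 × (4.66472e-05 − 0.00390625) = 5.36056e-06.
After k=2: 83.6110.
k=3: B_{6}/(6)! × [f^{(5)}(35) − f^{(5)}(8)] = 1/30240 × (4.56952e-07 − 0.000732422) = -2.42052e-08.

S_3 ≈ 83.6110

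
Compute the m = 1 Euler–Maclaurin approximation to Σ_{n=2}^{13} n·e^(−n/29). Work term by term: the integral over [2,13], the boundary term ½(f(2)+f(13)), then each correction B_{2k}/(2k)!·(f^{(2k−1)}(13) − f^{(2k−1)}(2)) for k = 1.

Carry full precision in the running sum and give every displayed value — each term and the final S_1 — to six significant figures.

S_1 ≈ 66.1604

∫_2^13 x·e^(−x/29) dx evaluates to 61.1184.
½[f(2) + f(13)] = ½[1.86672 + 8.30347] = 5.08509.
So far: 66.2035.
k=1: B_{2}/(2)! × [f^{(1)}(13) − f^{(1)}(2)] = 1/12 × (0.352402 − 0.868989) = -0.0430489.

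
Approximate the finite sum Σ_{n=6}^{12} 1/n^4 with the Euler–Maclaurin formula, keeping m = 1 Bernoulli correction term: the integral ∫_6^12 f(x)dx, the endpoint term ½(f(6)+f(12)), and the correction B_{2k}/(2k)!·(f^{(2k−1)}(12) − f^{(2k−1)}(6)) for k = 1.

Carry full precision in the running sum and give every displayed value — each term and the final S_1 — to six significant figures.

The integral term ∫_6^12 1/x^4 dx = 0.00135031.
Endpoint term: (f(6) + f(12))/2 = (0.000771605 + 4.82253e-05)/2 = 0.000409915.
Running total after boundary: 0.00176022.
Order-1 term: 1/12 · (-1.60751e-05 − (-0.000514403)) = 4.15273e-05.

S_1 ≈ 0.00180175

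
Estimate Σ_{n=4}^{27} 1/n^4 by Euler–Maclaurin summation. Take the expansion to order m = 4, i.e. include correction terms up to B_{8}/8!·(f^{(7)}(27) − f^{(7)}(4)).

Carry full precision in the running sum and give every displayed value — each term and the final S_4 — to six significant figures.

S_4 ≈ 0.00746152

Integral: ∫_4^27 1/x^4 dx = 0.00519140.
½[f(4) + f(27)] = ½[0.00390625 + 1.88168e-06] = 0.00195407.
So far: 0.00714546.
k=1: B_{2}/(2)! × [f^{(1)}(27) − f^{(1)}(4)] = 1/12 × (-2.78767e-07 − (-0.00390625)) = 0.000325498.
Running total after k=1: 0.00747096.
k=2: B_{4}/(4)! × [f^{(3)}(27) − f^{(3)}(4)] = −1/720 × (-1.14719e-08 − (-0.00732422)) = -1.01725e-05.
Running total after k=2: 0.00746079.
k=3: B_{6}/(6)! × [f^{(5)}(27) − f^{(5)}(4)] = 1/30240 × (-8.81242e-10 − (-0.0256348)) = 8.47710e-07.
Running total after k=3: 0.00746164.
k=4: B_{8}/(8)! × [f^{(7)}(27) − f^{(7)}(4)] = −1/1209600 × (-1.08795e-10 − (-0.144196)) = -1.19209e-07.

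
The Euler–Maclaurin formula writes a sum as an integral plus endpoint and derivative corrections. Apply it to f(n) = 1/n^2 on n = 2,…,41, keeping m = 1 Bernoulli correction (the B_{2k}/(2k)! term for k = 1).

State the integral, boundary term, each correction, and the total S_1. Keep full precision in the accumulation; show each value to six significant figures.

Integral: ∫_2^41 1/x^2 dx = 0.475610.
½[f(2) + f(41)] = ½[0.250000 + 0.000594884] = 0.125297.
Running total after boundary: 0.600907.
k=1: B_{2}/(2)! × [f^{(1)}(41) − f^{(1)}(2)] = 1/12 × (-2.90187e-05 − (-0.250000)) = 0.0208309.

S_1 ≈ 0.621738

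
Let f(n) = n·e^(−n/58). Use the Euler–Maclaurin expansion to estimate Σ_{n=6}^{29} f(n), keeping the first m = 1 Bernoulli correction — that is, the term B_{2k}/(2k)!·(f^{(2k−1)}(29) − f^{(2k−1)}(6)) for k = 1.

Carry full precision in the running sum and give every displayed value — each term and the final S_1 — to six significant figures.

Integral: ∫_6^29 x·e^(−x/58) dx = 286.641.
Boundary: ½(f(6) + f(29)) = ½(5.41034 + 17.5894) = 11.4999.
So far: 298.141.
k=1: B_{2}/(2)! × [f^{(1)}(29) − f^{(1)}(6)] = 1/12 × (0.303265 − 0.808441) = -0.0420980.

S_1 ≈ 298.099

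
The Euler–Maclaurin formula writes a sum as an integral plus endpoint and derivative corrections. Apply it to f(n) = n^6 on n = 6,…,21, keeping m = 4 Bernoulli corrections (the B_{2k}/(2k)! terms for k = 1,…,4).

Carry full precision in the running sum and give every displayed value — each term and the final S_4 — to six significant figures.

S_4 ≈ 3.02201e+08

Integral: ∫_6^21 x^6 dx = 2.57258e+08.
½[f(6) + f(21)] = ½[46656.0 + 8.57661e+07] = 4.29064e+07.
So far: 3.00165e+08.
Order-1 term: 1/12 · (2.45046e+07 − 46656.0) = 2.03816e+06.
Running total after k=1: 3.02203e+08.
Order-2 term: −1/720 · (1.11132e+06 − 25920.0) = -1507.50.
Running total after k=2: 3.02201e+08.
Order-3 term: 1/30240 · (15120.0 − 4320.00) = 0.357143.
Running total after k=3: 3.02201e+08.
Order-4 term: −1/1209600 · (0.00000 − 0.00000) = 0.00000.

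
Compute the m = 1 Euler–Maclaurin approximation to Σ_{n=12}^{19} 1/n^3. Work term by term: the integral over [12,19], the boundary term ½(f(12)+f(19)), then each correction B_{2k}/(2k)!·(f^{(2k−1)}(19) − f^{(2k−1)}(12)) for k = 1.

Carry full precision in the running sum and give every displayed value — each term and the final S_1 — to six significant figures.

Integral: ∫_12^19 1/x^3 dx = 0.00208718.
Endpoint term: (f(12) + f(19))/2 = (0.000578704 + 0.000145794)/2 = 0.000362249.
Integral + boundary = 0.00244943.
k=1: B_{2}/(2)! × [f^{(1)}(19) − f^{(1)}(12)] = 1/12 × (-2.30201e-05 − (-0.000144676)) = 1.01380e-05.

S_1 ≈ 0.00245957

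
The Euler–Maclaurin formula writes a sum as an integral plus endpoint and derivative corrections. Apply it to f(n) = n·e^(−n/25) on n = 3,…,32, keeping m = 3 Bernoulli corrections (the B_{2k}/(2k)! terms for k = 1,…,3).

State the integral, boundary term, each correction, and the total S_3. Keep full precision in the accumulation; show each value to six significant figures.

S_3 ≈ 230.349

The integral term ∫_3^32 x·e^(−x/25) dx = 224.641.
Boundary: ½(f(3) + f(32)) = ½(2.66076 + 8.89719) = 5.77898.
Integral + boundary = 230.420.
Order-1 term: 1/12 · (-0.0778504 − 0.780490) = -0.0715284.
Partial sum through k=1: 230.349.
Order-2 term: −1/720 · (0.000765159 − 0.00408693) = 4.61357e-06.
Partial sum through k=2: 230.349.
Order-3 term: 1/30240 · (2.64780e-06 − 1.10801e-05) = -2.78846e-10.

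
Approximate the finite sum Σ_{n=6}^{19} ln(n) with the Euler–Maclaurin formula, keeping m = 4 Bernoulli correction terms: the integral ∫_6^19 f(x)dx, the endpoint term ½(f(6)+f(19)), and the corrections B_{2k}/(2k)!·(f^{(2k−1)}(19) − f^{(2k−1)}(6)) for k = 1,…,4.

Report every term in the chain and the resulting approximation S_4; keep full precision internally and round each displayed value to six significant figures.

S_4 ≈ 34.5524

Integral: ∫_6^19 ln(x) dx = 32.1938.
½[f(6) + f(19)] = ½[1.79176 + 2.94444] = 2.36810.
So far: 34.5619.
Order-1 term: 1/12 · (0.0526316 − 0.166667) = -0.00950292.
Running total after k=1: 34.5524.
Order-2 term: −1/720 · (0.000291588 − 0.00925926) = 1.24551e-05.
Running total after k=2: 34.5524.
Order-3 term: 1/30240 · (9.69267e-06 − 0.00308642) = -1.01744e-07.
Running total after k=3: 34.5524.
Order-4 term: −1/1209600 · (8.05485e-07 − 0.00257202) = 2.12567e-09.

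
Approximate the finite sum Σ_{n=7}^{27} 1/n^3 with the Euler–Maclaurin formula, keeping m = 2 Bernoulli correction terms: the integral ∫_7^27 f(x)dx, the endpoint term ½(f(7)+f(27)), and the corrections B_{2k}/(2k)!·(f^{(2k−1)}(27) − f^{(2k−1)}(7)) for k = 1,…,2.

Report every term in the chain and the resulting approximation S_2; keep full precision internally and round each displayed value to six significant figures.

The integral term ∫_7^27 1/x^3 dx = 0.00951821.
Boundary: ½(f(7) + f(27)) = ½(0.00291545 + 5.08053e-05) = 0.00148313.
So far: 0.0110013.
Order-1 term: 1/12 · (-5.64503e-06 − (-0.00124948)) = 0.000103653.
Running total after k=1: 0.0111050.
Order-2 term: −1/720 · (-1.54870e-07 − (-0.000509992)) = -7.08107e-07.

S_2 ≈ 0.0111043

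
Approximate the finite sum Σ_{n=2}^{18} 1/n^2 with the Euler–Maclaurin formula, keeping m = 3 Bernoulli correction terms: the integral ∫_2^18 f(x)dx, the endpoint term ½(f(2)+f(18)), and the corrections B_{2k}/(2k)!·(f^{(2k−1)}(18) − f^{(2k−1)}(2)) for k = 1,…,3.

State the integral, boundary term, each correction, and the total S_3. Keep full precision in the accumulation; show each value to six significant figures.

The integral term ∫_2^18 1/x^2 dx = 0.444444.
Boundary: ½(f(2) + f(18)) = ½(0.250000 + 0.00308642) = 0.126543.
So far: 0.570988.
k=1: B_{2}/(2)! × [f^{(1)}(18) − f^{(1)}(2)] = 1/12 × (-0.000342936 − (-0.250000)) = 0.0208048.
Running total after k=1: 0.591792.
k=2: B_{4}/(4)! × [f^{(3)}(18) − f^{(3)}(2)] = −1/720 × (-1.27013e-05 − (-0.750000)) = -0.00104165.
Running total after k=2: 0.590751.
k=3: B_{6}/(6)! × [f^{(5)}(18) − f^{(5)}(2)] = 1/30240 × (-1.17605e-06 − (-5.62500)) = 0.000186012.

S_3 ≈ 0.590937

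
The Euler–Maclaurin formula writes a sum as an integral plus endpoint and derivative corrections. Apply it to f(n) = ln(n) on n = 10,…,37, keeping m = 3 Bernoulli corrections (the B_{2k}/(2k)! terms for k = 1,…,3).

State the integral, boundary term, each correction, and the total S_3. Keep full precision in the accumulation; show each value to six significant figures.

S_3 ≈ 86.5288

∫_10^37 ln(x) dx evaluates to 83.5781.
½[f(10) + f(37)] = ½[2.30259 + 3.61092] = 2.95675.
Integral + boundary = 86.5349.
Order-1 term: 1/12 · (0.0270270 − 0.100000) = -0.00608108.
Running total after k=1: 86.5288.
Order-2 term: −1/720 · (3.94843e-05 − 0.00200000) = 2.72294e-06.
Running total after k=2: 86.5288.
Order-3 term: 1/30240 · (3.46101e-07 − 0.000240000) = -7.92506e-09.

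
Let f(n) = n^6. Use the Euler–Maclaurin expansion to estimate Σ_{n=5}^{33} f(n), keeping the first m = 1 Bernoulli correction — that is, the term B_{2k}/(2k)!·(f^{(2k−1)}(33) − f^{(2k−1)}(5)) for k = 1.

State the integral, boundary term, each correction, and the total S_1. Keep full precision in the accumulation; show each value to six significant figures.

∫_5^33 x^6 dx evaluates to 6.08834e+09.
Boundary: ½(f(5) + f(33)) = ½(15625.0 + 1.29147e+09) = 6.45742e+08.
Running total after boundary: 6.73408e+09.
Correction k=1: B_{2}/2! · (f^{(1)}(33) − f^{(1)}(5)) = 1/12 · (2.34812e+08 − 18750.0) = 1.95661e+07.

S_1 ≈ 6.75365e+09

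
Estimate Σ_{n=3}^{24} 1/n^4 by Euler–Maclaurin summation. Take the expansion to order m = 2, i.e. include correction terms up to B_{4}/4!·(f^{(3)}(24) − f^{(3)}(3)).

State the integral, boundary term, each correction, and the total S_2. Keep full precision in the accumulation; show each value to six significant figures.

S_2 ≈ 0.0197914

Integral: ∫_3^24 1/x^4 dx = 0.0123216.
Endpoint term: (f(3) + f(24))/2 = (0.0123457 + 3.01408e-06)/2 = 0.00617435.
So far: 0.0184959.
Correction k=1: B_{2}/2! · (f^{(1)}(24) − f^{(1)}(3)) = 1/12 · (-5.02347e-07 − (-0.0164609)) = 0.00137170.
Running total after k=1: 0.0198676.
Correction k=2: B_{4}/4! · (f^{(3)}(24) − f^{(3)}(3)) = −1/720 · (-2.61639e-08 − (-0.0548697)) = -7.62079e-05.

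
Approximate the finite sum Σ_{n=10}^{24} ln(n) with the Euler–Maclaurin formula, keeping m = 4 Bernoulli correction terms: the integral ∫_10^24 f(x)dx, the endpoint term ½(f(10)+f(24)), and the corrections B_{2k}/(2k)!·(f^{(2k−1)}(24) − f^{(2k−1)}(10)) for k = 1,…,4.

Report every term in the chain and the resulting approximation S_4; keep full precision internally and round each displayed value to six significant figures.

S_4 ≈ 41.9829

The integral term ∫_10^24 ln(x) dx = 39.2474.
Endpoint term: (f(10) + f(24))/2 = (2.30259 + 3.17805)/2 = 2.74032.
Integral + boundary = 41.9878.
Order-1 term: 1/12 · (0.0416667 − 0.100000) = -0.00486111.
Partial sum through k=1: 41.9829.
Order-2 term: −1/720 · (0.000144676 − 0.00200000) = 2.57684e-06.
Partial sum through k=2: 41.9829.
Order-3 term: 1/30240 · (3.01408e-06 − 0.000240000) = -7.83684e-09.
Partial sum through k=3: 41.9829.
Order-4 term: −1/1209600 · (1.56983e-07 − 7.20000e-05) = 5.93940e-11.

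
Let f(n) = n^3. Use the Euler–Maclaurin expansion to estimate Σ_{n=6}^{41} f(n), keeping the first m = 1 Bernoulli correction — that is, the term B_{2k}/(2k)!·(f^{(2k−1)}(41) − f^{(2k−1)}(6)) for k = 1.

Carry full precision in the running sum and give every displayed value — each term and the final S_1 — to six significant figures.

S_1 ≈ 741096

The integral term ∫_6^41 x^3 dx = 706116.
Endpoint term: (f(6) + f(41))/2 = (216.000 + 68921.0)/2 = 34568.5.
So far: 740685.
Order-1 term: 1/12 · (5043.00 − 108.000) = 411.250.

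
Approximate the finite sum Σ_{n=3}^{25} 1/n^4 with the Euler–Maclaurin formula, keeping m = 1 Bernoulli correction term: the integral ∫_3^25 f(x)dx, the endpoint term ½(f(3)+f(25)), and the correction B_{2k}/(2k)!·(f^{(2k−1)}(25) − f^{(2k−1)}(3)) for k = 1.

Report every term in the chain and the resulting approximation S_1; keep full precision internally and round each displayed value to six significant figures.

S_1 ≈ 0.0198702

The integral term ∫_3^25 1/x^4 dx = 0.0123243.
Boundary: ½(f(3) + f(25)) = ½(0.0123457 + 2.56000e-06) = 0.00617412.
So far: 0.0184985.
Correction k=1: B_{2}/2! · (f^{(1)}(25) − f^{(1)}(3)) = 1/12 · (-4.09600e-07 − (-0.0164609)) = 0.00137171.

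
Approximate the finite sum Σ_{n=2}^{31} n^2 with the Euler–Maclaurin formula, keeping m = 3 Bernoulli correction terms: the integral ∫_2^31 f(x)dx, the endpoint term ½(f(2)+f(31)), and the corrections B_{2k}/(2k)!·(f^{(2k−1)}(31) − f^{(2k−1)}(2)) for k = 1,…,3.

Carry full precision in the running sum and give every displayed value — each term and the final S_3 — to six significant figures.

S_3 ≈ 10415.0

Integral: ∫_2^31 x^2 dx = 9927.67.
Boundary: ½(f(2) + f(31)) = ½(4.00000 + 961.000) = 482.500.
So far: 10410.2.
k=1: B_{2}/(2)! × [f^{(1)}(31) − f^{(1)}(2)] = 1/12 × (62.0000 − 4.00000) = 4.83333.
After k=1: 10415.0.
k=2: B_{4}/(4)! × [f^{(3)}(31) − f^{(3)}(2)] = −1/720 × (0.00000 − 0.00000) = 0.00000.
After k=2: 10415.0.
k=3: B_{6}/(6)! × [f^{(5)}(31) − f^{(5)}(2)] = 1/30240 × (0.00000 − 0.00000) = 0.00000.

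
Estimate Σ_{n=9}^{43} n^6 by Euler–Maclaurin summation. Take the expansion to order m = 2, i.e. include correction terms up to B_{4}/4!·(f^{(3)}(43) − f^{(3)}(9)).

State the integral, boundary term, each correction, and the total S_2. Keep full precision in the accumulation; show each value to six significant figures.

S_2 ≈ 4.20650e+10

The integral term ∫_9^43 x^6 dx = 3.88305e+10.
Endpoint term: (f(9) + f(43))/2 = (531441 + 6.32136e+09)/2 = 3.16095e+09.
Running total after boundary: 4.19915e+10.
k=1: B_{2}/(2)! × [f^{(1)}(43) − f^{(1)}(9)] = 1/12 × (8.82051e+08 − 354294) = 7.34747e+07.
After k=1: 4.20650e+10.
k=2: B_{4}/(4)! × [f^{(3)}(43) − f^{(3)}(9)] = −1/720 × (9.54084e+06 − 87480.0) = -13129.7.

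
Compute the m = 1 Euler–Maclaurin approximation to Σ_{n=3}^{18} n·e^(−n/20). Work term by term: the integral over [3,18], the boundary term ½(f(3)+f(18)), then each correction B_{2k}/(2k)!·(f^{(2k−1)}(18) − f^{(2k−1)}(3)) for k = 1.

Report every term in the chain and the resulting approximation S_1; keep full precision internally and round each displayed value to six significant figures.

S_1 ≈ 91.8253

∫_3^18 x·e^(−x/20) dx evaluates to 86.9327.
Endpoint term: (f(3) + f(18))/2 = (2.58212 + 7.31825)/2 = 4.95019.
Running total after boundary: 91.8829.
Correction k=1: B_{2}/2! · (f^{(1)}(18) − f^{(1)}(3)) = 1/12 · (0.0406570 − 0.731602) = -0.0575787.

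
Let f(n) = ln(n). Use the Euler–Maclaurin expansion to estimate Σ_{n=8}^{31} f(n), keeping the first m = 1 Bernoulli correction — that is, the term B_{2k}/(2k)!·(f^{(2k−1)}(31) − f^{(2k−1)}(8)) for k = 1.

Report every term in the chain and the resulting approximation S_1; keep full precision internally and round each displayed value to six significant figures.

S_1 ≈ 69.5671

∫_8^31 ln(x) dx evaluates to 66.8181.
Endpoint term: (f(8) + f(31))/2 = (2.07944 + 3.43399)/2 = 2.75671.
Integral + boundary = 69.5748.
k=1: B_{2}/(2)! × [f^{(1)}(31) − f^{(1)}(8)] = 1/12 × (0.0322581 − 0.125000) = -0.00772849.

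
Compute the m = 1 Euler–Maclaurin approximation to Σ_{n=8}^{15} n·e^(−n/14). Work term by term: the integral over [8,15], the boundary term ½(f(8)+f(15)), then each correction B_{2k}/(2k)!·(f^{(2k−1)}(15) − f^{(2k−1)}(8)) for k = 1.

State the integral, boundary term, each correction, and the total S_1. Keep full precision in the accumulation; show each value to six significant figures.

∫_8^15 x·e^(−x/14) dx evaluates to 34.8705.
½[f(8) + f(15)] = ½[4.51774 + 5.13778] = 4.82776.
Running total after boundary: 39.6983.
Correction k=1: B_{2}/2! · (f^{(1)}(15) − f^{(1)}(8)) = 1/12 · (-0.0244656 − 0.242022) = -0.0222073.

S_1 ≈ 39.6761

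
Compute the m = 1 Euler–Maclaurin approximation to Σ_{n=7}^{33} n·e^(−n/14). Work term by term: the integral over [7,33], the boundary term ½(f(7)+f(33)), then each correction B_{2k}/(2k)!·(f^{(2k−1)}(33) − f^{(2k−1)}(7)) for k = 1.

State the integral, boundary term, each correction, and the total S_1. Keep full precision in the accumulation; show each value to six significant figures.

S_1 ≈ 119.663

The integral term ∫_7^33 x·e^(−x/14) dx = 116.014.
Boundary: ½(f(7) + f(33)) = ½(4.24571 + 3.12478) = 3.68525.
Integral + boundary = 119.699.
k=1: B_{2}/(2)! × [f^{(1)}(33) − f^{(1)}(7)] = 1/12 × (-0.128508 − 0.303265) = -0.0359811.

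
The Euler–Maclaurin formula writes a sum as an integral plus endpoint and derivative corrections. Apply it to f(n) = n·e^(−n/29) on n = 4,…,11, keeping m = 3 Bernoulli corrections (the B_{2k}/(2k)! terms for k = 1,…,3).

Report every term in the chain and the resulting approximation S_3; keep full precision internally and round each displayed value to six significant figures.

Integral: ∫_4^11 x·e^(−x/29) dx = 39.8724.
½[f(4) + f(11)] = ½[3.48464 + 7.52767] = 5.50615.
Integral + boundary = 45.3786.
k=1: B_{2}/(2)! × [f^{(1)}(11) − f^{(1)}(4)] = 1/12 × (0.424759 − 0.750999) = -0.0271867.
After k=1: 45.3514.
k=2: B_{4}/(4)! × [f^{(3)}(11) − f^{(3)}(4)] = −1/720 × (0.00213249 − 0.00296470) = 1.15585e-06.
After k=2: 45.3514.
k=3: B_{6}/(6)! × [f^{(5)}(11) − f^{(5)}(4)] = 1/30240 × (4.47077e-06 − 5.98862e-06) = -5.01933e-11.

S_3 ≈ 45.3514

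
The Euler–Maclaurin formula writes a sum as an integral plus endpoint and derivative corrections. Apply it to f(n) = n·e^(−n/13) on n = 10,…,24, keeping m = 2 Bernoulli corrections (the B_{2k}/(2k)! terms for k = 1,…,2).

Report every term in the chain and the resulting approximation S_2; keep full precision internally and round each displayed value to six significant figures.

S_2 ≈ 66.8158

∫_10^24 x·e^(−x/13) dx evaluates to 62.6249.
Boundary: ½(f(10) + f(24)) = ½(4.63369 + 3.78823) = 4.21096.
Integral + boundary = 66.8359.
Order-1 term: 1/12 · (-0.133560 − 0.106931) = -0.0200409.
Partial sum through k=1: 66.8158.
Order-2 term: −1/720 · (0.00107767 − 0.00611639) = 6.99822e-06.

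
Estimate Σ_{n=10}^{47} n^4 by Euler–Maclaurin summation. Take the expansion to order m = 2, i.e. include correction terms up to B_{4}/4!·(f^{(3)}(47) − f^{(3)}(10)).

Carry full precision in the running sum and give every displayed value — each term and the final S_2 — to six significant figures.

S_2 ≈ 4.83281e+07

∫_10^47 x^4 dx evaluates to 4.58490e+07.
Boundary: ½(f(10) + f(47)) = ½(10000.0 + 4.87968e+06) = 2.44484e+06.
Running total after boundary: 4.82938e+07.
Order-1 term: 1/12 · (415292 − 4000.00) = 34274.3.
Running total after k=1: 4.83281e+07.
Order-2 term: −1/720 · (1128.00 − 240.000) = -1.23333.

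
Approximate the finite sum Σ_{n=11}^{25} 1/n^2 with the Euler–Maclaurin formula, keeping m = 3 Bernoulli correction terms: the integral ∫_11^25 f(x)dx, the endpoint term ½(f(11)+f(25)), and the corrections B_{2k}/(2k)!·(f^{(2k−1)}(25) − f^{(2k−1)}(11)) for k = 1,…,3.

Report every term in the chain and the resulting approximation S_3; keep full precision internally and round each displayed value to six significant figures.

The integral term ∫_11^25 1/x^2 dx = 0.0509091.
Boundary: ½(f(11) + f(25)) = ½(0.00826446 + 0.00160000) = 0.00493223.
Running total after boundary: 0.0558413.
k=1: B_{2}/(2)! × [f^{(1)}(25) − f^{(1)}(11)] = 1/12 × (-0.000128000 − (-0.00150263)) = 0.000114552.
Partial sum through k=1: 0.0559559.
k=2: B_{4}/(4)! × [f^{(3)}(25) − f^{(3)}(11)] = −1/720 × (-2.45760e-06 − (-0.000149021)) = -2.03560e-07.
Partial sum through k=2: 0.0559557.
k=3: B_{6}/(6)! × [f^{(5)}(25) − f^{(5)}(11)] = 1/30240 × (-1.17965e-07 − (-3.69474e-05)) = 1.21790e-09.

S_3 ≈ 0.0559557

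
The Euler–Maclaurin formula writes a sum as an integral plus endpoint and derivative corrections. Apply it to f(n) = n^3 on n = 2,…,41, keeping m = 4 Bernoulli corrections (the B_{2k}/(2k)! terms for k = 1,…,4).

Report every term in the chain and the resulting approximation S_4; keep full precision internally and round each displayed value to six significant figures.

The integral term ∫_2^41 x^3 dx = 706436.
Endpoint term: (f(2) + f(41))/2 = (8.00000 + 68921.0)/2 = 34464.5.
Running total after boundary: 740901.
Correction k=1: B_{2}/2! · (f^{(1)}(41) − f^{(1)}(2)) = 1/12 · (5043.00 − 12.0000) = 419.250.
Running total after k=1: 741320.
Correction k=2: B_{4}/4! · (f^{(3)}(41) − f^{(3)}(2)) = −1/720 · (6.00000 − 6.00000) = 0.00000.
Running total after k=2: 741320.
Correction k=3: B_{6}/6! · (f^{(5)}(41) − f^{(5)}(2)) = 1/30240 · (0.00000 − 0.00000) = 0.00000.
Running total after k=3: 741320.
Correction k=4: B_{8}/8! · (f^{(7)}(41) − f^{(7)}(2)) = −1/1209600 · (0.00000 − 0.00000) = 0.00000.

S_4 ≈ 741320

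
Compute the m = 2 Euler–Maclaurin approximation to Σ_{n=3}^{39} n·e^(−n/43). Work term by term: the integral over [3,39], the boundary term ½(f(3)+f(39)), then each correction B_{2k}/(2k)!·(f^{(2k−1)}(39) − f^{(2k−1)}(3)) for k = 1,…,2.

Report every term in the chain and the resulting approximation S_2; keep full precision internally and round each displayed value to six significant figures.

The integral term ∫_3^39 x·e^(−x/43) dx = 421.106.
½[f(3) + f(39)] = ½[2.79783 + 15.7460] = 9.27190.
So far: 430.378.
k=1: B_{2}/(2)! × [f^{(1)}(39) − f^{(1)}(3)] = 1/12 × (0.0375575 − 0.867545) = -0.0691656.
Partial sum through k=1: 430.309.
k=2: B_{4}/(4)! × [f^{(3)}(39) − f^{(3)}(3)] = −1/720 × (0.000457027 − 0.00147797) = 1.41798e-06.

S_2 ≈ 430.309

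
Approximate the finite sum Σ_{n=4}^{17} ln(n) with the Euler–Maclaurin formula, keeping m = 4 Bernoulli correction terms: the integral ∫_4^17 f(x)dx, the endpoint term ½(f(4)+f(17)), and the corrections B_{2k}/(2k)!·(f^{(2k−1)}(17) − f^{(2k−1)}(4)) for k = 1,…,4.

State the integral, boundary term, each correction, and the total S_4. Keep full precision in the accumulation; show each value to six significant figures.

∫_4^17 ln(x) dx evaluates to 29.6194.
Boundary: ½(f(4) + f(17)) = ½(1.38629 + 2.83321) = 2.10975.
Running total after boundary: 31.7292.
Order-1 term: 1/12 · (0.0588235 − 0.250000) = -0.0159314.
Partial sum through k=1: 31.7133.
Order-2 term: −1/720 · (0.000407083 − 0.0312500) = 4.28374e-05.
Partial sum through k=2: 31.7133.
Order-3 term: 1/30240 · (1.69031e-05 − 0.0234375) = -7.74491e-07.
Partial sum through k=3: 31.7133.
Order-4 term: −1/1209600 · (1.75465e-06 − 0.0439453) = 3.63290e-08.

S_4 ≈ 31.7133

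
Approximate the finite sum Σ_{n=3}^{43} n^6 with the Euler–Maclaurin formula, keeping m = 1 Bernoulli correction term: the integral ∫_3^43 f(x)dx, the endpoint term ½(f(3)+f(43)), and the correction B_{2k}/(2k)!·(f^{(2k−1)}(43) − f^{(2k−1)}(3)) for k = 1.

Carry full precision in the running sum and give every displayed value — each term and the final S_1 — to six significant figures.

∫_3^43 x^6 dx evaluates to 3.88312e+10.
Endpoint term: (f(3) + f(43))/2 = (729.000 + 6.32136e+09)/2 = 3.16068e+09.
Running total after boundary: 4.19919e+10.
Correction k=1: B_{2}/2! · (f^{(1)}(43) − f^{(1)}(3)) = 1/12 · (8.82051e+08 − 1458.00) = 7.35041e+07.

S_1 ≈ 4.20654e+10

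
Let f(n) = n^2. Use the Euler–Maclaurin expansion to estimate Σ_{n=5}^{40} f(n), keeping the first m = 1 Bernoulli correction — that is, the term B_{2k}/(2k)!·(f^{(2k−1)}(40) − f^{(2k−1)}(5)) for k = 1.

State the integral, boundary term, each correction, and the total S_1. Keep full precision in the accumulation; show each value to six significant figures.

S_1 ≈ 22110.0

The integral term ∫_5^40 x^2 dx = 21291.7.
½[f(5) + f(40)] = ½[25.0000 + 1600.00] = 812.500.
Integral + boundary = 22104.2.
Correction k=1: B_{2}/2! · (f^{(1)}(40) − f^{(1)}(5)) = 1/12 · (80.0000 − 10.0000) = 5.83333.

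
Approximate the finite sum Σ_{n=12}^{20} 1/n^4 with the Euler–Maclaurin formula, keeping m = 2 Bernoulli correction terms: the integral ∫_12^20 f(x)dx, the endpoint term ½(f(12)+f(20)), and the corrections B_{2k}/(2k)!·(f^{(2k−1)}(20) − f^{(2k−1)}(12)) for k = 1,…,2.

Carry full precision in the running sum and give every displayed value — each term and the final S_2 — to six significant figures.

Integral: ∫_12^20 1/x^4 dx = 0.000151235.
Boundary: ½(f(12) + f(20)) = ½(4.82253e-05 + 6.25000e-06) = 2.72377e-05.
So far: 0.000178472.
Correction k=1: B_{2}/2! · (f^{(1)}(20) − f^{(1)}(12)) = 1/12 · (-1.25000e-06 − (-1.60751e-05)) = 1.23543e-06.
Partial sum through k=1: 0.000179708.
Correction k=2: B_{4}/4! · (f^{(3)}(20) − f^{(3)}(12)) = −1/720 · (-9.37500e-08 − (-3.34898e-06)) = -4.52115e-09.

S_2 ≈ 0.000179703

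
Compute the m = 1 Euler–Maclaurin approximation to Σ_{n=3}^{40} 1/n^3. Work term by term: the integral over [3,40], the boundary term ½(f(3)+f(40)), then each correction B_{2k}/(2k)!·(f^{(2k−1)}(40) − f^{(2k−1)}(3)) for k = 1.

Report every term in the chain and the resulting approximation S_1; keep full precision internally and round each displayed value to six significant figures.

The integral term ∫_3^40 1/x^3 dx = 0.0552431.
Endpoint term: (f(3) + f(40))/2 = (0.0370370 + 1.56250e-05)/2 = 0.0185263.
Integral + boundary = 0.0737694.
Correction k=1: B_{2}/2! · (f^{(1)}(40) − f^{(1)}(3)) = 1/12 · (-1.17187e-06 − (-0.0370370)) = 0.00308632.

S_1 ≈ 0.0768557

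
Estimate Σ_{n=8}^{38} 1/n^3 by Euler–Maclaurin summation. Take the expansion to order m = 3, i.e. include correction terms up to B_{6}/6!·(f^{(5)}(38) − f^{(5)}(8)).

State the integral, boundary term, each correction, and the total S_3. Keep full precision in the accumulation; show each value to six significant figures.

Integral: ∫_8^38 1/x^3 dx = 0.00746624.
Endpoint term: (f(8) + f(38))/2 = (0.00195312 + 1.82242e-05)/2 = 0.000985675.
So far: 0.00845191.
Correction k=1: B_{2}/2! · (f^{(1)}(38) − f^{(1)}(8)) = 1/12 · (-1.43876e-06 − (-0.000732422)) = 6.09153e-05.
After k=1: 0.00851283.
Correction k=2: B_{4}/4! · (f^{(3)}(38) − f^{(3)}(8)) = −1/720 · (-1.99274e-08 − (-0.000228882)) = -3.17864e-07.
After k=2: 0.00851251.
Correction k=3: B_{6}/6! · (f^{(5)}(38) − f^{(5)}(8)) = 1/30240 · (-5.79605e-10 − (-0.000150204)) = 4.96703e-09.

S_3 ≈ 0.00851252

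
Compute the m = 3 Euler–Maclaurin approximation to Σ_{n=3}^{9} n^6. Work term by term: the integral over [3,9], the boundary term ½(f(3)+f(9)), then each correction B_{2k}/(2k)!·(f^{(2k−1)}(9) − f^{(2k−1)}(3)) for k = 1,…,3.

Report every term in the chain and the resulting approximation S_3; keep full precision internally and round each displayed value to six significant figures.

∫_3^9 x^6 dx evaluates to 682969.
Endpoint term: (f(3) + f(9))/2 = (729.000 + 531441)/2 = 266085.
Integral + boundary = 949054.
Correction k=1: B_{2}/2! · (f^{(1)}(9) − f^{(1)}(3)) = 1/12 · (354294 − 1458.00) = 29403.0.
After k=1: 978457.
Correction k=2: B_{4}/4! · (f^{(3)}(9) − f^{(3)}(3)) = −1/720 · (87480.0 − 3240.00) = -117.000.
After k=2: 978340.
Correction k=3: B_{6}/6! · (f^{(5)}(9) − f^{(5)}(3)) = 1/30240 · (6480.00 − 2160.00) = 0.142857.

S_3 ≈ 978340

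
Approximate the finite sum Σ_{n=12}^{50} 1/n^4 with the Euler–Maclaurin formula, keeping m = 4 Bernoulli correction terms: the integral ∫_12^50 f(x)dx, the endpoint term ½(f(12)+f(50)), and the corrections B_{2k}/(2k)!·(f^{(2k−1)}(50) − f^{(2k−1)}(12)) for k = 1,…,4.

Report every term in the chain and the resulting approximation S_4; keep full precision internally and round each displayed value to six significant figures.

S_4 ≈ 0.000215761

∫_12^50 1/x^4 dx evaluates to 0.000190235.
½[f(12) + f(50)] = ½[4.82253e-05 + 1.60000e-07] = 2.41927e-05.
Integral + boundary = 0.000214427.
Correction k=1: B_{2}/2! · (f^{(1)}(50) − f^{(1)}(12)) = 1/12 · (-1.28000e-08 − (-1.60751e-05)) = 1.33853e-06.
After k=1: 0.000215766.
Correction k=2: B_{4}/4! · (f^{(3)}(50) − f^{(3)}(12)) = −1/720 · (-1.53600e-10 − (-3.34898e-06)) = -4.65115e-09.
After k=2: 0.000215761.
Correction k=3: B_{6}/6! · (f^{(5)}(50) − f^{(5)}(12)) = 1/30240 · (-3.44064e-12 − (-1.30238e-06)) = 4.30680e-11.
After k=3: 0.000215761.
Correction k=4: B_{8}/8! · (f^{(7)}(50) − f^{(7)}(12)) = −1/1209600 · (-1.23863e-13 − (-8.13988e-07)) = -6.72940e-13.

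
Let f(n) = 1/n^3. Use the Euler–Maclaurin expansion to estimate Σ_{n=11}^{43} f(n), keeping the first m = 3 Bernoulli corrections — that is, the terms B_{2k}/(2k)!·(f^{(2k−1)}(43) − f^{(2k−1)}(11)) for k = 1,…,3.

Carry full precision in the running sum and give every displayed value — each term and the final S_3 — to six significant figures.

Integral: ∫_11^43 1/x^3 dx = 0.00386181.
Endpoint term: (f(11) + f(43))/2 = (0.000751315 + 1.25775e-05)/2 = 0.000381946.
Integral + boundary = 0.00424376.
k=1: B_{2}/(2)! × [f^{(1)}(43) − f^{(1)}(11)] = 1/12 × (-8.77501e-07 − (-0.000204904)) = 1.70022e-05.
After k=1: 0.00426076.
k=2: B_{4}/(4)! × [f^{(3)}(43) − f^{(3)}(11)] = −1/720 × (-9.49162e-09 − (-3.38684e-05)) = -4.70263e-08.
After k=2: 0.00426072.
k=3: B_{6}/(6)! × [f^{(5)}(43) − f^{(5)}(11)] = 1/30240 × (-2.15602e-10 − (-1.17560e-05)) = 3.88749e-10.

S_3 ≈ 0.00426072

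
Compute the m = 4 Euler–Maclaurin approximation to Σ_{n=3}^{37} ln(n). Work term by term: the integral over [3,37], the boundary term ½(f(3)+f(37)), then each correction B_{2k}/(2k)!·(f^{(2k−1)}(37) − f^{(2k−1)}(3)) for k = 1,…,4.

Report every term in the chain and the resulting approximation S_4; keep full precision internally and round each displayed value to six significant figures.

Integral: ∫_3^37 ln(x) dx = 96.3081.
Endpoint term: (f(3) + f(37))/2 = (1.09861 + 3.61092)/2 = 2.35477.
Running total after boundary: 98.6629.
Order-1 term: 1/12 · (0.0270270 − 0.333333) = -0.0255255.
Partial sum through k=1: 98.6374.
Order-2 term: −1/720 · (3.94843e-05 − 0.0740741) = 0.000102826.
Partial sum through k=2: 98.6375.
Order-3 term: 1/30240 · (3.46101e-07 − 0.0987654) = -3.26604e-06.
Partial sum through k=3: 98.6375.
Order-4 term: −1/1209600 · (7.58439e-09 − 0.329218) = 2.72171e-07.

S_4 ≈ 98.6375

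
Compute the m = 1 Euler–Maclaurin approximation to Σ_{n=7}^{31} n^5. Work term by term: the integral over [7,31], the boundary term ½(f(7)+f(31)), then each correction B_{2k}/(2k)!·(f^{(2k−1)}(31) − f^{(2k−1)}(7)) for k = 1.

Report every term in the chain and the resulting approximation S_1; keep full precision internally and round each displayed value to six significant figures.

The integral term ∫_7^31 x^5 dx = 1.47898e+08.
Endpoint term: (f(7) + f(31))/2 = (16807.0 + 2.86292e+07)/2 = 1.43230e+07.
Integral + boundary = 1.62221e+08.
Order-1 term: 1/12 · (4.61760e+06 − 12005.0) = 383800.

S_1 ≈ 1.62604e+08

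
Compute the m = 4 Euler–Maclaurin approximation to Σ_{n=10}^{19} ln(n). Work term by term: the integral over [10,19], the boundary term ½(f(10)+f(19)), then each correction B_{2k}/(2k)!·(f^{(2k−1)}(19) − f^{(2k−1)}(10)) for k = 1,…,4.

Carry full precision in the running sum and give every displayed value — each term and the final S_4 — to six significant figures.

∫_10^19 ln(x) dx evaluates to 23.9185.
Boundary: ½(f(10) + f(19)) = ½(2.30259 + 2.94444) = 2.62351.
So far: 26.5420.
Order-1 term: 1/12 · (0.0526316 − 0.100000) = -0.00394737.
After k=1: 26.5381.
Order-2 term: −1/720 · (0.000291588 − 0.00200000) = 2.37279e-06.
After k=2: 26.5381.
Order-3 term: 1/30240 · (9.69267e-06 − 0.000240000) = -7.61598e-09.
After k=3: 26.5381.
Order-4 term: −1/1209600 · (8.05485e-07 − 7.20000e-05) = 5.88579e-11.

S_4 ≈ 26.5381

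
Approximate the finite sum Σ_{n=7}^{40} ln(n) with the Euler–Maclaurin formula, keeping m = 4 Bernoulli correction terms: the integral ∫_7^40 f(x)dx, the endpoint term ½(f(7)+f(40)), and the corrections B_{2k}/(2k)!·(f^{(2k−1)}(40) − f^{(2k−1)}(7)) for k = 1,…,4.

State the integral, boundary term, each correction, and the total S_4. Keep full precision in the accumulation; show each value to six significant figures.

The integral term ∫_7^40 ln(x) dx = 100.934.
Endpoint term: (f(7) + f(40))/2 = (1.94591 + 3.68888)/2 = 2.81739.
Integral + boundary = 103.751.
k=1: B_{2}/(2)! × [f^{(1)}(40) − f^{(1)}(7)] = 1/12 × (0.0250000 − 0.142857) = -0.00982143.
Partial sum through k=1: 103.741.
k=2: B_{4}/(4)! × [f^{(3)}(40) − f^{(3)}(7)] = −1/720 × (3.12500e-05 − 0.00583090) = 8.05507e-06.
Partial sum through k=2: 103.741.
k=3: B_{6}/(6)! × [f^{(5)}(40) − f^{(5)}(7)] = 1/30240 × (2.34375e-07 − 0.00142798) = -4.72137e-08.
Partial sum through k=3: 103.741.
k=4: B_{8}/(8)! × [f^{(7)}(40) − f^{(7)}(7)] = −1/1209600 × (4.39453e-09 − 0.000874271) = 7.22774e-10.

S_4 ≈ 103.741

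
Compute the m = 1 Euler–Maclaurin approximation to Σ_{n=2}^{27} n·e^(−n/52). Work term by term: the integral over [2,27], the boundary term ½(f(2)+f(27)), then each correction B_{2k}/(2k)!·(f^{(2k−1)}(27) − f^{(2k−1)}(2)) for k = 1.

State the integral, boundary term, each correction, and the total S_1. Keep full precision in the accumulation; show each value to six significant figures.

S_1 ≈ 266.822

The integral term ∫_2^27 x·e^(−x/52) dx = 257.881.
Boundary: ½(f(2) + f(27)) = ½(1.92454 + 16.0644) = 8.99447.
Integral + boundary = 266.875.
k=1: B_{2}/(2)! × [f^{(1)}(27) − f^{(1)}(2)] = 1/12 × (0.286047 − 0.925258) = -0.0532676.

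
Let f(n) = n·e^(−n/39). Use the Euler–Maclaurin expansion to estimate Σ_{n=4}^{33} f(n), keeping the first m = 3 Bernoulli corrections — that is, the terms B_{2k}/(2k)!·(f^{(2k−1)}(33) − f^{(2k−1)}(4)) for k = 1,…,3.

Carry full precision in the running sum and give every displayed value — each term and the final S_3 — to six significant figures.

The integral term ∫_4^33 x·e^(−x/39) dx = 308.720.
Endpoint term: (f(4) + f(33))/2 = (3.61008 + 14.1590)/2 = 8.88456.
So far: 317.605.
k=1: B_{2}/(2)! × [f^{(1)}(33) − f^{(1)}(4)] = 1/12 × (0.0660095 − 0.809954) = -0.0619954.
Running total after k=1: 317.543.
k=2: B_{4}/(4)! × [f^{(3)}(33) − f^{(3)}(4)] = −1/720 × (0.000607583 − 0.00171926) = 1.54400e-06.
Running total after k=2: 317.543.
k=3: B_{6}/(6)! × [f^{(5)}(33) − f^{(5)}(4)] = 1/30240 × (7.70392e-07 − 1.91059e-06) = -3.77049e-11.

S_3 ≈ 317.543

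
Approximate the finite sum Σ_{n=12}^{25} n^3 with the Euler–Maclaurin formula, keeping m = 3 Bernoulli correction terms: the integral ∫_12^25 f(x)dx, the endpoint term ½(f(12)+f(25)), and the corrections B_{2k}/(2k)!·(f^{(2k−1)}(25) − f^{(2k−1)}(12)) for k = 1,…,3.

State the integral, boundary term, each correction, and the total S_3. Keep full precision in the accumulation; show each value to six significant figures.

S_3 ≈ 101269

The integral term ∫_12^25 x^3 dx = 92472.2.
Boundary: ½(f(12) + f(25)) = ½(1728.00 + 15625.0) = 8676.50.
So far: 101149.
k=1: B_{2}/(2)! × [f^{(1)}(25) − f^{(1)}(12)] = 1/12 × (1875.00 − 432.000) = 120.250.
Running total after k=1: 101269.
k=2: B_{4}/(4)! × [f^{(3)}(25) − f^{(3)}(12)] = −1/720 × (6.00000 − 6.00000) = 0.00000.
Running total after k=2: 101269.
k=3: B_{6}/(6)! × [f^{(5)}(25) − f^{(5)}(12)] = 1/30240 × (0.00000 − 0.00000) = 0.00000.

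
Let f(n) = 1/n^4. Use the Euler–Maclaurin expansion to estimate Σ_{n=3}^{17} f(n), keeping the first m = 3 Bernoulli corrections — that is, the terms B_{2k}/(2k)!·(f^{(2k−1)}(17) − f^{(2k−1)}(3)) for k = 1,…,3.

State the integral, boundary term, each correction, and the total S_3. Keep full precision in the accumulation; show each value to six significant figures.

The integral term ∫_3^17 1/x^4 dx = 0.0122778.
Boundary: ½(f(3) + f(17)) = ½(0.0123457 + 1.19730e-05) = 0.00617883.
Integral + boundary = 0.0184567.
k=1: B_{2}/(2)! × [f^{(1)}(17) − f^{(1)}(3)] = 1/12 × (-2.81719e-06 − (-0.0164609)) = 0.00137151.
After k=1: 0.0198282.
k=2: B_{4}/(4)! × [f^{(3)}(17) − f^{(3)}(3)] = −1/720 × (-2.92441e-07 − (-0.0548697)) = -7.62075e-05.
After k=2: 0.0197520.
k=3: B_{6}/(6)! × [f^{(5)}(17) − f^{(5)}(3)] = 1/30240 × (-5.66668e-08 − (-0.341411)) = 1.12901e-05.

S_3 ≈ 0.0197632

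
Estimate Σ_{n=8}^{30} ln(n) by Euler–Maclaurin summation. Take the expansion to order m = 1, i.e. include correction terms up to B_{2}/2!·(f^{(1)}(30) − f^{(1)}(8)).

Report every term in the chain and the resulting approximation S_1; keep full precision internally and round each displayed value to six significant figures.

S_1 ≈ 66.1331

The integral term ∫_8^30 ln(x) dx = 63.4004.
Endpoint term: (f(8) + f(30))/2 = (2.07944 + 3.40120)/2 = 2.74032.
So far: 66.1407.
Order-1 term: 1/12 · (0.0333333 − 0.125000) = -0.00763889.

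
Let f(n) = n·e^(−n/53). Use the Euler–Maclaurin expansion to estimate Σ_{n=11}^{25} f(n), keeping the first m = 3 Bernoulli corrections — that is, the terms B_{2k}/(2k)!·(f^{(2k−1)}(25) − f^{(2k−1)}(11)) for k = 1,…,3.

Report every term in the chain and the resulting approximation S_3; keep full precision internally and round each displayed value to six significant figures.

Integral: ∫_11^25 x·e^(−x/53) dx = 176.879.
Endpoint term: (f(11) + f(25))/2 = (8.93832 + 15.5985)/2 = 12.2684.
Integral + boundary = 189.147.
Order-1 term: 1/12 · (0.329630 − 0.643927) = -0.0261915.
Running total after k=1: 189.121.
Order-2 term: −1/720 · (0.000561593 − 0.000807788) = 3.41938e-07.
Running total after k=2: 189.121.
Order-3 term: 1/30240 · (3.58077e-07 − 4.93535e-07) = -4.47944e-12.

S_3 ≈ 189.121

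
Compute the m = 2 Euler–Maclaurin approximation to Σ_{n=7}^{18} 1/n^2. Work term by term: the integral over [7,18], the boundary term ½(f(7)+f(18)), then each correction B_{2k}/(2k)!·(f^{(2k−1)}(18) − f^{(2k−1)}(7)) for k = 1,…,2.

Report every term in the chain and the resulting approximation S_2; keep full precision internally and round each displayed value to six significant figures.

Integral: ∫_7^18 1/x^2 dx = 0.0873016.
½[f(7) + f(18)] = ½[0.0204082 + 0.00308642] = 0.0117473.
Running total after boundary: 0.0990489.
Correction k=1: B_{2}/2! · (f^{(1)}(18) − f^{(1)}(7)) = 1/12 · (-0.000342936 − (-0.00583090)) = 0.000457331.
Partial sum through k=1: 0.0995062.
Correction k=2: B_{4}/4! · (f^{(3)}(18) − f^{(3)}(7)) = −1/720 · (-1.27013e-05 − (-0.00142798)) = -1.96566e-06.

S_2 ≈ 0.0995042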